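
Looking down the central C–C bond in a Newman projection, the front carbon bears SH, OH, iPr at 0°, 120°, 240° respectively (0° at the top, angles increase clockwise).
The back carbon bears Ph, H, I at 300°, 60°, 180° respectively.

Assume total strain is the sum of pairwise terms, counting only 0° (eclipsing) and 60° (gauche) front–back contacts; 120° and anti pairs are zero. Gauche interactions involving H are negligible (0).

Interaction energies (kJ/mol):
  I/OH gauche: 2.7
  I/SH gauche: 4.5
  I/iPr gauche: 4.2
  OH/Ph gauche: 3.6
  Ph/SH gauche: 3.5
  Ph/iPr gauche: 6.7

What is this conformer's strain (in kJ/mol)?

17.1 kJ/mol

This conformer is staggered. SH at 0° is gauche with Ph at 300° (3.5); OH at 120° is gauche with I at 180° (2.7); iPr at 240° is gauche with Ph at 300° (6.7); iPr at 240° is gauche with I at 180° (4.2). Total 17.1 kJ/mol.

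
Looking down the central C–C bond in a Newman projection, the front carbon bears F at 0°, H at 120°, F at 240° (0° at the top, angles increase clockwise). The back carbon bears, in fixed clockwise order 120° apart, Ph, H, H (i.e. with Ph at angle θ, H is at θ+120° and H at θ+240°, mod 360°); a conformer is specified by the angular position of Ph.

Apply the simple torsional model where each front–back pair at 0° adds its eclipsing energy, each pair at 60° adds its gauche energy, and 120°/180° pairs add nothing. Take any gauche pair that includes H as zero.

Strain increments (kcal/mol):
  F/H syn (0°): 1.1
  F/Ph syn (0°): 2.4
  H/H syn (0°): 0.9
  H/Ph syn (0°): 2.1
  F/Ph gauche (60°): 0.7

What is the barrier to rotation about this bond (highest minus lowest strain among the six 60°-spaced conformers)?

3.7 kcal/mol

Ph at 0° is eclipsed. F at 0° is eclipsed with Ph at 0° (2.4); H at 120° is eclipsed with H at 120° (0.9); F at 240° is eclipsed with H at 240° (1.1). Total 4.4 kcal/mol.
Ph at 60° is staggered. F at 0° is gauche with Ph at 60° (0.7). Total 0.7 kcal/mol.
Ph at 120° is eclipsed. F at 0° is eclipsed with H at 0° (1.1); H at 120° is eclipsed with Ph at 120° (2.1); F at 240° is eclipsed with H at 240° (1.1). Total 4.3 kcal/mol.
Ph at 180° is staggered. F at 240° is gauche with Ph at 180° (0.7). Total 0.7 kcal/mol.
Ph at 240° is eclipsed. F at 0° is eclipsed with H at 0° (1.1); H at 120° is eclipsed with H at 120° (0.9); F at 240° is eclipsed with Ph at 240° (2.4). Total 4.4 kcal/mol.
Ph at 300° is staggered. F at 0° is gauche with Ph at 300° (0.7); F at 240° is gauche with Ph at 300° (0.7). Total 1.4 kcal/mol.
Max at 0° (4.4 kcal/mol), min at 60° (0.7 kcal/mol); barrier = 3.7 kcal/mol.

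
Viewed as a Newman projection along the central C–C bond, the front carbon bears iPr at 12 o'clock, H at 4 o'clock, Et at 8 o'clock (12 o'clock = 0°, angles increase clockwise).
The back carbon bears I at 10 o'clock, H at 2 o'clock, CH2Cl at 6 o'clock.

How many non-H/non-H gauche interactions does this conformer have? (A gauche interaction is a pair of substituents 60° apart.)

3

Non-H gauche pairs: iPr(0°)/I(300°); Et(240°)/I(300°); Et(240°)/CH2Cl(180°) — 3 interactions.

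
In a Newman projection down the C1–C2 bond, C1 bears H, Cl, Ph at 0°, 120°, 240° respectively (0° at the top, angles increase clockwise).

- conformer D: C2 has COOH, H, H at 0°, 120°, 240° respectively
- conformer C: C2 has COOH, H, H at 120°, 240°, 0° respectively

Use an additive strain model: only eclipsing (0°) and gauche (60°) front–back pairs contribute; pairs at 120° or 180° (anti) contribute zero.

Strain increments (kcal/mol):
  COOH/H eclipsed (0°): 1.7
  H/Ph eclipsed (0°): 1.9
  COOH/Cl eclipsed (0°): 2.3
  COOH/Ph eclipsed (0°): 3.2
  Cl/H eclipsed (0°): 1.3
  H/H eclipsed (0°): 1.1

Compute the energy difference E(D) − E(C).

D (eclipsed): H(0°)/COOH(0°) eclipsed 1.7; Cl(120°)/H(120°) eclipsed 1.3; Ph(240°)/H(240°) eclipsed 1.9 → 4.9 kcal/mol.
C (eclipsed): H(0°)/H(0°) eclipsed 1.1; Cl(120°)/COOH(120°) eclipsed 2.3; Ph(240°)/H(240°) eclipsed 1.9 → 5.3 kcal/mol.
E(D) − E(C) = 4.9 − 5.3 = -0.4 kcal/mol.

-0.4 kcal/mol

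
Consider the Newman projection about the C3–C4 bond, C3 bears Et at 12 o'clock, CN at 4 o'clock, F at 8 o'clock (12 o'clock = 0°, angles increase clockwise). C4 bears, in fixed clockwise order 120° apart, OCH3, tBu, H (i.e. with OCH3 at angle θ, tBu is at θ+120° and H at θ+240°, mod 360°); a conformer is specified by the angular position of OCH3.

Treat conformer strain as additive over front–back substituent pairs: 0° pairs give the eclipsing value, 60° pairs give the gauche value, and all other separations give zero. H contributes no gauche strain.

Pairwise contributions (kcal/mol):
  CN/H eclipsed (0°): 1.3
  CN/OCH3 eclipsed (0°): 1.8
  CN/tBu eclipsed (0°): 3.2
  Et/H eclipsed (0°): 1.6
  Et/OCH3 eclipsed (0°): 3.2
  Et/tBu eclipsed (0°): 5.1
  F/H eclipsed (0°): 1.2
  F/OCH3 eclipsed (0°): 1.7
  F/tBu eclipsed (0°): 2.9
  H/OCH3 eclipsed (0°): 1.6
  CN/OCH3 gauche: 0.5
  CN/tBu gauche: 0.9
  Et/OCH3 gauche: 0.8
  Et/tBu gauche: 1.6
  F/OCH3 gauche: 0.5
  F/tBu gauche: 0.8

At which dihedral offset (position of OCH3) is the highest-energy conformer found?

240°

OCH3 at 0° (eclipsed): Et(0°)/OCH3(0°) eclipsed 3.2; CN(120°)/tBu(120°) eclipsed 3.2; F(240°)/H(240°) eclipsed 1.2 → 7.6 kcal/mol.
OCH3 at 60° (staggered): Et(0°)/OCH3(60°) gauche 0.8; CN(120°)/OCH3(60°) gauche 0.5; CN(120°)/tBu(180°) gauche 0.9; F(240°)/tBu(180°) gauche 0.8 → 3.0 kcal/mol.
OCH3 at 120° (eclipsed): Et(0°)/H(0°) eclipsed 1.6; CN(120°)/OCH3(120°) eclipsed 1.8; F(240°)/tBu(240°) eclipsed 2.9 → 6.3 kcal/mol.
OCH3 at 180° (staggered): Et(0°)/tBu(300°) gauche 1.6; CN(120°)/OCH3(180°) gauche 0.5; F(240°)/OCH3(180°) gauche 0.5; F(240°)/tBu(300°) gauche 0.8 → 3.4 kcal/mol.
OCH3 at 240° (eclipsed): Et(0°)/tBu(0°) eclipsed 5.1; CN(120°)/H(120°) eclipsed 1.3; F(240°)/OCH3(240°) eclipsed 1.7 → 8.1 kcal/mol.
OCH3 at 300° (staggered): Et(0°)/OCH3(300°) gauche 0.8; Et(0°)/tBu(60°) gauche 1.6; CN(120°)/tBu(60°) gauche 0.9; F(240°)/OCH3(300°) gauche 0.5 → 3.8 kcal/mol.
The maximum (8.1 kcal/mol) occurs with OCH3 at 240°.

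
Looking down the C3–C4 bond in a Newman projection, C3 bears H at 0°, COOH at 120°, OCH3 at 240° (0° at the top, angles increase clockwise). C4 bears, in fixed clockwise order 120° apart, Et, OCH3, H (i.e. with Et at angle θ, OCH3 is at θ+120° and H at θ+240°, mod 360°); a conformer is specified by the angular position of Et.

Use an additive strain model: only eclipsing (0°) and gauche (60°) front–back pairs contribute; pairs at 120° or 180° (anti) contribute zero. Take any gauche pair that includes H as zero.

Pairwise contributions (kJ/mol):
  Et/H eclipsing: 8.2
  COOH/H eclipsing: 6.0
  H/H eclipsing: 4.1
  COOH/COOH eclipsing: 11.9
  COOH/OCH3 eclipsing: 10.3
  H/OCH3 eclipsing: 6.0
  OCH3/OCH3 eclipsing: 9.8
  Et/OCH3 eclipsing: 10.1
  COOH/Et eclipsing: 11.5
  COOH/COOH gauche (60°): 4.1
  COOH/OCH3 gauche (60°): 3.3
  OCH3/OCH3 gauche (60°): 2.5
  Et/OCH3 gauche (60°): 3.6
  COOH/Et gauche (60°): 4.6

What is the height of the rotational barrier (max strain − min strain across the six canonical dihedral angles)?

18.5 kJ/mol

Et at 0° (eclipsed): H–Et eclipsed, COOH–OCH3 eclipsed, OCH3–H eclipsed; 8.2 + 10.3 + 6.0 = 24.5 kJ/mol.
Et at 60° (staggered): COOH–Et gauche, COOH–OCH3 gauche, OCH3–OCH3 gauche; 4.6 + 3.3 + 2.5 = 10.4 kJ/mol.
Et at 120° (eclipsed): H–H eclipsed, COOH–Et eclipsed, OCH3–OCH3 eclipsed; 4.1 + 11.5 + 9.8 = 25.4 kJ/mol.
Et at 180° (staggered): COOH–Et gauche, OCH3–Et gauche, OCH3–OCH3 gauche; 4.6 + 3.6 + 2.5 = 10.7 kJ/mol.
Et at 240° (eclipsed): H–OCH3 eclipsed, COOH–H eclipsed, OCH3–Et eclipsed; 6.0 + 6.0 + 10.1 = 22.1 kJ/mol.
Et at 300° (staggered): COOH–OCH3 gauche, OCH3–Et gauche; 3.3 + 3.6 = 6.9 kJ/mol.
Max at 120° (25.4 kJ/mol), min at 300° (6.9 kJ/mol); barrier = 18.5 kJ/mol.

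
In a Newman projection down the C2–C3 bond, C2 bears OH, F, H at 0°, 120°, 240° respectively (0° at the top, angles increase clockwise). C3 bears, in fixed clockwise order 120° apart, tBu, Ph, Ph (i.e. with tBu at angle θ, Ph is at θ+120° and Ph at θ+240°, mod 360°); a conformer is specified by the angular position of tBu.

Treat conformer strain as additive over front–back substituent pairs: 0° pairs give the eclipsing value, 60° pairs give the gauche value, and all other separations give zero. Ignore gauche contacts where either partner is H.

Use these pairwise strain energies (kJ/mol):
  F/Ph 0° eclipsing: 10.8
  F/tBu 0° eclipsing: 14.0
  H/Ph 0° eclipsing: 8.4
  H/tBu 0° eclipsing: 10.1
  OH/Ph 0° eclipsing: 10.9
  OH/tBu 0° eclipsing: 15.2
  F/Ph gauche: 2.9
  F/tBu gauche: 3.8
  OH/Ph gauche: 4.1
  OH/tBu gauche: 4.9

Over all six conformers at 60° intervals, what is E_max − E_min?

19.6 kJ/mol

tBu at 0° (eclipsed): OH–tBu eclipsed, F–Ph eclipsed, H–Ph eclipsed; 15.2 + 10.8 + 8.4 = 34.4 kJ/mol.
tBu at 60° (staggered): OH–tBu gauche, OH–Ph gauche, F–tBu gauche, F–Ph gauche; 4.9 + 4.1 + 3.8 + 2.9 = 15.7 kJ/mol.
tBu at 120° (eclipsed): OH–Ph eclipsed, F–tBu eclipsed, H–Ph eclipsed; 10.9 + 14.0 + 8.4 = 33.3 kJ/mol.
tBu at 180° (staggered): OH–Ph gauche, OH–Ph gauche, F–tBu gauche, F–Ph gauche; 4.1 + 4.1 + 3.8 + 2.9 = 14.9 kJ/mol.
tBu at 240° (eclipsed): OH–Ph eclipsed, F–Ph eclipsed, H–tBu eclipsed; 10.9 + 10.8 + 10.1 = 31.8 kJ/mol.
tBu at 300° (staggered): OH–tBu gauche, OH–Ph gauche, F–Ph gauche, F–Ph gauche; 4.9 + 4.1 + 2.9 + 2.9 = 14.8 kJ/mol.
Max at 0° (34.4 kJ/mol), min at 300° (14.8 kJ/mol); barrier = 19.6 kJ/mol.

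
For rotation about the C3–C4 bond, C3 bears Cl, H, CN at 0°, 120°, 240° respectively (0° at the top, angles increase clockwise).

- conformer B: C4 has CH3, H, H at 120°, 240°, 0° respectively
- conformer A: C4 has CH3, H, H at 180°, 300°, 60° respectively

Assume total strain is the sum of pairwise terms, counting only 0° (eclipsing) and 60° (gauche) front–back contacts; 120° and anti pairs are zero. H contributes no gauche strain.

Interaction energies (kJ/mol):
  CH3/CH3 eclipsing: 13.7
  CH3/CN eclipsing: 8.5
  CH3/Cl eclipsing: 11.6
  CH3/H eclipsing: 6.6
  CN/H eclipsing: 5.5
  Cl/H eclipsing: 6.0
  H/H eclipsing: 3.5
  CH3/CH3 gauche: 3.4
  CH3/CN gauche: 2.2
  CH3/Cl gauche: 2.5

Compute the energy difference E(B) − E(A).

+15.9 kJ/mol

B is eclipsed. Cl at 0° is eclipsed with H at 0° (6.0); H at 120° is eclipsed with CH3 at 120° (6.6); CN at 240° is eclipsed with H at 240° (5.5). Total 18.1 kJ/mol.
A is staggered. CN at 240° is gauche with CH3 at 180° (2.2). Total 2.2 kJ/mol.
E(B) − E(A) = 18.1 − 2.2 = +15.9 kJ/mol.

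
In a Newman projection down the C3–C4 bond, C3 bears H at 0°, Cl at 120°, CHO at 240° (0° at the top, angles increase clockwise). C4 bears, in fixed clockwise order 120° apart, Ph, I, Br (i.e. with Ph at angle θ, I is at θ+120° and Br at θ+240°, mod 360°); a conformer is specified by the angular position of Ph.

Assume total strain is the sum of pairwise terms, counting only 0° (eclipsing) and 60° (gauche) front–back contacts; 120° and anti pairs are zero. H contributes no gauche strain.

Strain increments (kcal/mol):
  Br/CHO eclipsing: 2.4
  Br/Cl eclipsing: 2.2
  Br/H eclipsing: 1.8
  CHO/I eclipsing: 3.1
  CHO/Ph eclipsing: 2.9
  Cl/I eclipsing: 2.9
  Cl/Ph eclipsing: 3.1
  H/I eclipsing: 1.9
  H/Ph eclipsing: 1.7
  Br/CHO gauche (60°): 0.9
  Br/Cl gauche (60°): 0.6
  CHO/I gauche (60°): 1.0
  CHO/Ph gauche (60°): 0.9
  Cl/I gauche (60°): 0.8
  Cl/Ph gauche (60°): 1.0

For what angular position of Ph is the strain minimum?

Ph at 0° (eclipsed): H(0°)/Ph(0°) eclipsed 1.7; Cl(120°)/I(120°) eclipsed 2.9; CHO(240°)/Br(240°) eclipsed 2.4 → 7.0 kcal/mol.
Ph at 60° (staggered): Cl(120°)/Ph(60°) gauche 1.0; Cl(120°)/I(180°) gauche 0.8; CHO(240°)/I(180°) gauche 1.0; CHO(240°)/Br(300°) gauche 0.9 → 3.7 kcal/mol.
Ph at 120° (eclipsed): H(0°)/Br(0°) eclipsed 1.8; Cl(120°)/Ph(120°) eclipsed 3.1; CHO(240°)/I(240°) eclipsed 3.1 → 8.0 kcal/mol.
Ph at 180° (staggered): Cl(120°)/Ph(180°) gauche 1.0; Cl(120°)/Br(60°) gauche 0.6; CHO(240°)/Ph(180°) gauche 0.9; CHO(240°)/I(300°) gauche 1.0 → 3.5 kcal/mol.
Ph at 240° (eclipsed): H(0°)/I(0°) eclipsed 1.9; Cl(120°)/Br(120°) eclipsed 2.2; CHO(240°)/Ph(240°) eclipsed 2.9 → 7.0 kcal/mol.
Ph at 300° (staggered): Cl(120°)/I(60°) gauche 0.8; Cl(120°)/Br(180°) gauche 0.6; CHO(240°)/Ph(300°) gauche 0.9; CHO(240°)/Br(180°) gauche 0.9 → 3.2 kcal/mol.
The minimum (3.2 kcal/mol) occurs with Ph at 300°.

300°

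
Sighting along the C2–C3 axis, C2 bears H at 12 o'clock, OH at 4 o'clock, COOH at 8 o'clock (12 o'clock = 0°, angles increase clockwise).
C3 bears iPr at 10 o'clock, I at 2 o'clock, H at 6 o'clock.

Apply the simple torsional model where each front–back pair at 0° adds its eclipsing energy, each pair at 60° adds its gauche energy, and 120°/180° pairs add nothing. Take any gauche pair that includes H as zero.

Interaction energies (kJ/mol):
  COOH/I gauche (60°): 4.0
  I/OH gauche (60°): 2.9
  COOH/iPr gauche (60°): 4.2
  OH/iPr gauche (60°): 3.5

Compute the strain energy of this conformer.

This conformer (staggered): OH(120°)/I(60°) gauche 2.9; COOH(240°)/iPr(300°) gauche 4.2 → 7.1 kJ/mol.

7.1 kJ/mol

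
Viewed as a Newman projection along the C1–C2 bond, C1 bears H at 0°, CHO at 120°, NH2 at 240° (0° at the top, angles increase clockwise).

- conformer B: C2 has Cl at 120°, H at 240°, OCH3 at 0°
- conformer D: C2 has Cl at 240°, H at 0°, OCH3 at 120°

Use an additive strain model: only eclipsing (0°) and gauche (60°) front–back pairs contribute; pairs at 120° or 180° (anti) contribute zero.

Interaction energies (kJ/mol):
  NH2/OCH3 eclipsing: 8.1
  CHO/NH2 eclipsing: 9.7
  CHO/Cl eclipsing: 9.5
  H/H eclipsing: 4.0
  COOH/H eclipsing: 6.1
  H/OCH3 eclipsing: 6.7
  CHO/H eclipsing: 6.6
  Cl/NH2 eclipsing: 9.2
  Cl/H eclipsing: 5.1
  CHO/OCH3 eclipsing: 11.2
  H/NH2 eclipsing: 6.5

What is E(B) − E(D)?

-1.7 kJ/mol

B is eclipsed. H at 0° is eclipsed with OCH3 at 0° (6.7); CHO at 120° is eclipsed with Cl at 120° (9.5); NH2 at 240° is eclipsed with H at 240° (6.5). Total 22.7 kJ/mol.
D is eclipsed. H at 0° is eclipsed with H at 0° (4.0); CHO at 120° is eclipsed with OCH3 at 120° (11.2); NH2 at 240° is eclipsed with Cl at 240° (9.2). Total 24.4 kJ/mol.
E(B) − E(D) = 22.7 − 24.4 = -1.7 kJ/mol.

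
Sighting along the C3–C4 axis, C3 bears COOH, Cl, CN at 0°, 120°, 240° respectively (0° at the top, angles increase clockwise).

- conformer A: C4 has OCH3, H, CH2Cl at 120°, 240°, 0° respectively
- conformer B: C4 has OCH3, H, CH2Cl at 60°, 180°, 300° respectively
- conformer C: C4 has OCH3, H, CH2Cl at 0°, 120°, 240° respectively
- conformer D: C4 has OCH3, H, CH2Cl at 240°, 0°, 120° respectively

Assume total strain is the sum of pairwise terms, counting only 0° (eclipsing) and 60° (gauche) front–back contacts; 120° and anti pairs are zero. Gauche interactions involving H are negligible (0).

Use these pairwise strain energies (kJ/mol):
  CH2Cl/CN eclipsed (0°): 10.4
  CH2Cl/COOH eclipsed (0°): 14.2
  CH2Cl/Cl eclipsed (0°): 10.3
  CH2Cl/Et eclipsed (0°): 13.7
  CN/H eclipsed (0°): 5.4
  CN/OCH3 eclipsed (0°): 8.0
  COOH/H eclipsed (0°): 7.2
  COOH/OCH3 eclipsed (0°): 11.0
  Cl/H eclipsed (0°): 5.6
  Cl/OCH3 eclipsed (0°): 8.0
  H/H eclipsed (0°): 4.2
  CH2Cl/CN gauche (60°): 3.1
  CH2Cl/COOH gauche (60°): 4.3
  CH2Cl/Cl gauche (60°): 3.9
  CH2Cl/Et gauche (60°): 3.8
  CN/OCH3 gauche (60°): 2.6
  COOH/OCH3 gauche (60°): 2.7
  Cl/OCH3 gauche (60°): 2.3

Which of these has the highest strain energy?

A

A (eclipsed): COOH–CH2Cl eclipsed, Cl–OCH3 eclipsed, CN–H eclipsed; 14.2 + 8.0 + 5.4 = 27.6 kJ/mol.
B (staggered): COOH–OCH3 gauche, COOH–CH2Cl gauche, Cl–OCH3 gauche, CN–CH2Cl gauche; 2.7 + 4.3 + 2.3 + 3.1 = 12.4 kJ/mol.
C (eclipsed): COOH–OCH3 eclipsed, Cl–H eclipsed, CN–CH2Cl eclipsed; 11.0 + 5.6 + 10.4 = 27.0 kJ/mol.
D (eclipsed): COOH–H eclipsed, Cl–CH2Cl eclipsed, CN–OCH3 eclipsed; 7.2 + 10.3 + 8.0 = 25.5 kJ/mol.
A has the highest total (27.6 kJ/mol).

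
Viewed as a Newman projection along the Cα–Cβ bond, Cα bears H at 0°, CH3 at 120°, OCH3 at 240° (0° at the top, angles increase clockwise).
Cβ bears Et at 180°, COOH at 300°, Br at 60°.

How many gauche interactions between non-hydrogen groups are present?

Non-H gauche pairs: CH3(120°)/Et(180°); CH3(120°)/Br(60°); OCH3(240°)/Et(180°); OCH3(240°)/COOH(300°) — 4 interactions.

4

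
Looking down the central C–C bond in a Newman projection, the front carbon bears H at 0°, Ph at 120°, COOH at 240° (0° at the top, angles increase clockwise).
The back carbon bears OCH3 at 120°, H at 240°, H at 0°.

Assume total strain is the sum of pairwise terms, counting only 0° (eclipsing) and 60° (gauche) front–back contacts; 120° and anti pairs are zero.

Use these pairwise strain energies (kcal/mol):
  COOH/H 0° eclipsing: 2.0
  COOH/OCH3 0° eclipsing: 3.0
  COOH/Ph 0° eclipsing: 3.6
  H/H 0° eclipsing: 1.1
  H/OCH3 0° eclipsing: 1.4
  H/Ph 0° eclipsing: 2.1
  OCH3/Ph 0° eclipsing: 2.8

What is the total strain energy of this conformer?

This conformer (eclipsed): H–H eclipsed, Ph–OCH3 eclipsed, COOH–H eclipsed; 1.1 + 2.8 + 2.0 = 5.9 kcal/mol.

5.9 kcal/mol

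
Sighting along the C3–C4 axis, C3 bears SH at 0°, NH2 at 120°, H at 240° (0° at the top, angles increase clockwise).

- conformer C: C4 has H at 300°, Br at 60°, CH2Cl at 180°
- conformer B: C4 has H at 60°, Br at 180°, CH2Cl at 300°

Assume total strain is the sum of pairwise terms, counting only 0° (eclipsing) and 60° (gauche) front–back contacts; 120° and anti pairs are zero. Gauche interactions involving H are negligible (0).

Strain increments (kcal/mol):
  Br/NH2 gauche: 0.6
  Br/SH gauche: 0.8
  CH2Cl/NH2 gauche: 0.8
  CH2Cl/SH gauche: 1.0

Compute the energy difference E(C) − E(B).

+0.6 kcal/mol

C (staggered): SH(0°)/Br(60°) gauche 0.8; NH2(120°)/Br(60°) gauche 0.6; NH2(120°)/CH2Cl(180°) gauche 0.8 → 2.2 kcal/mol.
B (staggered): SH(0°)/CH2Cl(300°) gauche 1.0; NH2(120°)/Br(180°) gauche 0.6 → 1.6 kcal/mol.
E(C) − E(B) = 2.2 − 1.6 = +0.6 kcal/mol.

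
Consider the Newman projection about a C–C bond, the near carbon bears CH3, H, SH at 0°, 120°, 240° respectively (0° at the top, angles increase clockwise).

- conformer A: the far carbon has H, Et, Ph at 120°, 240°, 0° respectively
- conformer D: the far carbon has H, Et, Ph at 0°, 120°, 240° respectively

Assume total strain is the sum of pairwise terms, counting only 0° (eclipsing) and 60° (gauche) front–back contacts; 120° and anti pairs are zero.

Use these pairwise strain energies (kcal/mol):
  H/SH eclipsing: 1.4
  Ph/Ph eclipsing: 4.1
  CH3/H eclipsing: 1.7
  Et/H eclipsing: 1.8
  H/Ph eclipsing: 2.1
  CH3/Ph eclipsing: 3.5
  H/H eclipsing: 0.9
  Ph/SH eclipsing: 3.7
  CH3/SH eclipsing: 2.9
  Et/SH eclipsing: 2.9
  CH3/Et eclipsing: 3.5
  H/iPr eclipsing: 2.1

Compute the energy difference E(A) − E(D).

A (eclipsed): CH3(0°)/Ph(0°) eclipsed 3.5; H(120°)/H(120°) eclipsed 0.9; SH(240°)/Et(240°) eclipsed 2.9 → 7.3 kcal/mol.
D (eclipsed): CH3(0°)/H(0°) eclipsed 1.7; H(120°)/Et(120°) eclipsed 1.8; SH(240°)/Ph(240°) eclipsed 3.7 → 7.2 kcal/mol.
E(A) − E(D) = 7.3 − 7.2 = +0.1 kcal/mol.

+0.1 kcal/mol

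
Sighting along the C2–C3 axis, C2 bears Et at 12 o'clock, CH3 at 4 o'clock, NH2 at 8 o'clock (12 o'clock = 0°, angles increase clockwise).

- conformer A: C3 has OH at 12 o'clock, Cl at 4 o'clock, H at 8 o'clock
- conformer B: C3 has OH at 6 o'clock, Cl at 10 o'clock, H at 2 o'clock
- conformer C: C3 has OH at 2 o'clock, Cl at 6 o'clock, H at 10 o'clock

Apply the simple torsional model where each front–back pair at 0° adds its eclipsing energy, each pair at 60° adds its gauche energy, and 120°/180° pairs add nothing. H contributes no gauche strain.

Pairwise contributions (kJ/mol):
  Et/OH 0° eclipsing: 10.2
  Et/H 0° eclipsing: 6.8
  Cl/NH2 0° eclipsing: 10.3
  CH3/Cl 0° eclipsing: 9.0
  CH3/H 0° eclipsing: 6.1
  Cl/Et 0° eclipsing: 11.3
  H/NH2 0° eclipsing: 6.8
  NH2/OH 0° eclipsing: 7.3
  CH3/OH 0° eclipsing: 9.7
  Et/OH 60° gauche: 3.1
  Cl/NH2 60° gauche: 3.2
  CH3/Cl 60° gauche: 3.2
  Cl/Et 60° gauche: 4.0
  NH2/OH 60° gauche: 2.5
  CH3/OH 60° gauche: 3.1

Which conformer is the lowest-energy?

A (eclipsed): Et(0°)/OH(0°) eclipsed 10.2; CH3(120°)/Cl(120°) eclipsed 9.0; NH2(240°)/H(240°) eclipsed 6.8 → 26.0 kJ/mol.
B (staggered): Et(0°)/Cl(300°) gauche 4.0; CH3(120°)/OH(180°) gauche 3.1; NH2(240°)/OH(180°) gauche 2.5; NH2(240°)/Cl(300°) gauche 3.2 → 12.8 kJ/mol.
C (staggered): Et(0°)/OH(60°) gauche 3.1; CH3(120°)/OH(60°) gauche 3.1; CH3(120°)/Cl(180°) gauche 3.2; NH2(240°)/Cl(180°) gauche 3.2 → 12.6 kJ/mol.
C has the lowest total (12.6 kJ/mol).

C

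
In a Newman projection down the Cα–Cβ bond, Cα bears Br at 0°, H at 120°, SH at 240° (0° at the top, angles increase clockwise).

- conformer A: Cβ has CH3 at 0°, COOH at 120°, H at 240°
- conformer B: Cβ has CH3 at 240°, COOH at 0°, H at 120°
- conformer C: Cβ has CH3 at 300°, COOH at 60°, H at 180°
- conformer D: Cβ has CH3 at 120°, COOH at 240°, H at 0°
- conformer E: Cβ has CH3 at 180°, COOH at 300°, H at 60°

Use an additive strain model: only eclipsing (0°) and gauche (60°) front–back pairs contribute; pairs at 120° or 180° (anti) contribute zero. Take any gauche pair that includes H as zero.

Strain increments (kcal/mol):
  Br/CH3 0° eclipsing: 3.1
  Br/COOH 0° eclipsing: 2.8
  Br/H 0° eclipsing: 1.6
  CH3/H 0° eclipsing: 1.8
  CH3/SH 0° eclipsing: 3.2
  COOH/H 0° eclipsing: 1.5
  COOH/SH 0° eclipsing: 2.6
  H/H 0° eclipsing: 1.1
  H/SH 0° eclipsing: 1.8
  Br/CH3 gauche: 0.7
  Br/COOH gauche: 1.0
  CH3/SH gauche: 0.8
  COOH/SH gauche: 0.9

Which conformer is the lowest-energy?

A (eclipsed): Br(0°)/CH3(0°) eclipsed 3.1; H(120°)/COOH(120°) eclipsed 1.5; SH(240°)/H(240°) eclipsed 1.8 → 6.4 kcal/mol.
B (eclipsed): Br(0°)/COOH(0°) eclipsed 2.8; H(120°)/H(120°) eclipsed 1.1; SH(240°)/CH3(240°) eclipsed 3.2 → 7.1 kcal/mol.
C (staggered): Br(0°)/CH3(300°) gauche 0.7; Br(0°)/COOH(60°) gauche 1.0; SH(240°)/CH3(300°) gauche 0.8 → 2.5 kcal/mol.
D (eclipsed): Br(0°)/H(0°) eclipsed 1.6; H(120°)/CH3(120°) eclipsed 1.8; SH(240°)/COOH(240°) eclipsed 2.6 → 6.0 kcal/mol.
E (staggered): Br(0°)/COOH(300°) gauche 1.0; SH(240°)/CH3(180°) gauche 0.8; SH(240°)/COOH(300°) gauche 0.9 → 2.7 kcal/mol.
C has the lowest total (2.5 kcal/mol).

C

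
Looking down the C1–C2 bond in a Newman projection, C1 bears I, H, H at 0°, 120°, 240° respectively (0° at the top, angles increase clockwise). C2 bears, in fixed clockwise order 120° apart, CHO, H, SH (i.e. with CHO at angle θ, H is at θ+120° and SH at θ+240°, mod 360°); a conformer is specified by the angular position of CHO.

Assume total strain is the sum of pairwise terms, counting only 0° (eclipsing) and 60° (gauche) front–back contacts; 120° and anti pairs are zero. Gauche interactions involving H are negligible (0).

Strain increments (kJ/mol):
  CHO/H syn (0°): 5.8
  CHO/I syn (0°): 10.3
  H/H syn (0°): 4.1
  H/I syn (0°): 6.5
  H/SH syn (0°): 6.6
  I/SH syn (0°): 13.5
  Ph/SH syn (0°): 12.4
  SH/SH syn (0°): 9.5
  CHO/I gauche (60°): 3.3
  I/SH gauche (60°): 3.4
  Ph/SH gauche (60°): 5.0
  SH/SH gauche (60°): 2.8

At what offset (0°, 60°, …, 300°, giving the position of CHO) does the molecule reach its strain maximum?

120°

CHO at 0° (eclipsed): I(0°)/CHO(0°) eclipsed 10.3; H(120°)/H(120°) eclipsed 4.1; H(240°)/SH(240°) eclipsed 6.6 → 21.0 kJ/mol.
CHO at 60° (staggered): I(0°)/CHO(60°) gauche 3.3; I(0°)/SH(300°) gauche 3.4 → 6.7 kJ/mol.
CHO at 120° (eclipsed): I(0°)/SH(0°) eclipsed 13.5; H(120°)/CHO(120°) eclipsed 5.8; H(240°)/H(240°) eclipsed 4.1 → 23.4 kJ/mol.
CHO at 180° (staggered): I(0°)/SH(60°) gauche 3.4 → 3.4 kJ/mol.
CHO at 240° (eclipsed): I(0°)/H(0°) eclipsed 6.5; H(120°)/SH(120°) eclipsed 6.6; H(240°)/CHO(240°) eclipsed 5.8 → 18.9 kJ/mol.
CHO at 300° (staggered): I(0°)/CHO(300°) gauche 3.3 → 3.3 kJ/mol.
The maximum (23.4 kJ/mol) occurs with CHO at 120°.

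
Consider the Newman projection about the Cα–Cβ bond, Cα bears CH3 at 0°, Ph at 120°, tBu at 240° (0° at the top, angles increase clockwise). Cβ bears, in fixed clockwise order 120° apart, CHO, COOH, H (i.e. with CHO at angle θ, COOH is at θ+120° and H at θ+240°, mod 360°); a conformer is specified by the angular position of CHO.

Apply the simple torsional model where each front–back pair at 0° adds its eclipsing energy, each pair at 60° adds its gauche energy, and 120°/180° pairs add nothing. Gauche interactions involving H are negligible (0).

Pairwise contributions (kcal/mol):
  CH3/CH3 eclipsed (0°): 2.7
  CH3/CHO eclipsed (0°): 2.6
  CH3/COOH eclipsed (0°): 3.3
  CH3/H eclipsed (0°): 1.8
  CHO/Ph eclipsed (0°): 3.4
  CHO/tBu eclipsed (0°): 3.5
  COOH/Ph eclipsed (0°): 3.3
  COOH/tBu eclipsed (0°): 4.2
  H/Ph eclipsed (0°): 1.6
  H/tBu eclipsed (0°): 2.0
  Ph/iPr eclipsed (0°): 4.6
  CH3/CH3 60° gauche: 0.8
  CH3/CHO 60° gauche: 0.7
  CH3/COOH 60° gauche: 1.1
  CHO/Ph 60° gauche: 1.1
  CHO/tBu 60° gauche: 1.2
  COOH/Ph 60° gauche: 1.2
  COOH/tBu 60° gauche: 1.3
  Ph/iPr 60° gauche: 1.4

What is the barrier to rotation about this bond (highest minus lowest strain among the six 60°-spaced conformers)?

5.2 kcal/mol

CHO at 0° (eclipsed): CH3–CHO eclipsed, Ph–COOH eclipsed, tBu–H eclipsed; 2.6 + 3.3 + 2.0 = 7.9 kcal/mol.
CHO at 60° (staggered): CH3–CHO gauche, Ph–CHO gauche, Ph–COOH gauche, tBu–COOH gauche; 0.7 + 1.1 + 1.2 + 1.3 = 4.3 kcal/mol.
CHO at 120° (eclipsed): CH3–H eclipsed, Ph–CHO eclipsed, tBu–COOH eclipsed; 1.8 + 3.4 + 4.2 = 9.4 kcal/mol.
CHO at 180° (staggered): CH3–COOH gauche, Ph–CHO gauche, tBu–CHO gauche, tBu–COOH gauche; 1.1 + 1.1 + 1.2 + 1.3 = 4.7 kcal/mol.
CHO at 240° (eclipsed): CH3–COOH eclipsed, Ph–H eclipsed, tBu–CHO eclipsed; 3.3 + 1.6 + 3.5 = 8.4 kcal/mol.
CHO at 300° (staggered): CH3–CHO gauche, CH3–COOH gauche, Ph–COOH gauche, tBu–CHO gauche; 0.7 + 1.1 + 1.2 + 1.2 = 4.2 kcal/mol.
Max at 120° (9.4 kcal/mol), min at 300° (4.2 kcal/mol); barrier = 5.2 kcal/mol.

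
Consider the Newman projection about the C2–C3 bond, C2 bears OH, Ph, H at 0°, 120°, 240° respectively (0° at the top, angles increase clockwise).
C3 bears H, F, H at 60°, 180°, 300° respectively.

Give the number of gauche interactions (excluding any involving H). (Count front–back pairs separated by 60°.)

Non-H gauche pairs: Ph(120°)/F(180°) — 1 interaction.

1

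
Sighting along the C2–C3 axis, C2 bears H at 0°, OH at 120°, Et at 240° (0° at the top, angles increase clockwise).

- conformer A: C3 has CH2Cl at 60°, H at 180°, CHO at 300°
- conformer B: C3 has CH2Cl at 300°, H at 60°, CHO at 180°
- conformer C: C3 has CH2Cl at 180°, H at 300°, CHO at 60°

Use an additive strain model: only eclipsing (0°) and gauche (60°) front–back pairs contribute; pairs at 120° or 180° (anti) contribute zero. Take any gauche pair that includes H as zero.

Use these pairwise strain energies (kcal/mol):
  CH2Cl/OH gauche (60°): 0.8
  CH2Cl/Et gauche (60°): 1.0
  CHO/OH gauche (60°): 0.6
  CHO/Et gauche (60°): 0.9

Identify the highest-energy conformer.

A (staggered): OH(120°)/CH2Cl(60°) gauche 0.8; Et(240°)/CHO(300°) gauche 0.9 → 1.7 kcal/mol.
B (staggered): OH(120°)/CHO(180°) gauche 0.6; Et(240°)/CH2Cl(300°) gauche 1.0; Et(240°)/CHO(180°) gauche 0.9 → 2.5 kcal/mol.
C (staggered): OH(120°)/CH2Cl(180°) gauche 0.8; OH(120°)/CHO(60°) gauche 0.6; Et(240°)/CH2Cl(180°) gauche 1.0 → 2.4 kcal/mol.
B has the highest total (2.5 kcal/mol).

B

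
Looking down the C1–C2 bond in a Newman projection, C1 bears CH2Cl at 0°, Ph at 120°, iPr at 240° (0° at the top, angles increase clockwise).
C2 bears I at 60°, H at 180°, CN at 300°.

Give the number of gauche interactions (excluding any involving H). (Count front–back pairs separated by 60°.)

4

Non-H gauche pairs: CH2Cl(0°)/I(60°); CH2Cl(0°)/CN(300°); Ph(120°)/I(60°); iPr(240°)/CN(300°) — 4 interactions.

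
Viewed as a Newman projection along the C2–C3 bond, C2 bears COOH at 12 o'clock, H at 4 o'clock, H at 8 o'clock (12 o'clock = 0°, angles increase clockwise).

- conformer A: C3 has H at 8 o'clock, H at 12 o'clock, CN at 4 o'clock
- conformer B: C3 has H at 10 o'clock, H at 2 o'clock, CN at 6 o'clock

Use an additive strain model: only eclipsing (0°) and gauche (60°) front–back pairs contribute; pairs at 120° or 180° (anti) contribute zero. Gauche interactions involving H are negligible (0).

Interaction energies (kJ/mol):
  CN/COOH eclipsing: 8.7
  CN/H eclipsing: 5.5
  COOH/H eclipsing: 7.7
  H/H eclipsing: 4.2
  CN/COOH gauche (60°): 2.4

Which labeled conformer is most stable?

A (eclipsed): COOH(0°)/H(0°) eclipsed 7.7; H(120°)/CN(120°) eclipsed 5.5; H(240°)/H(240°) eclipsed 4.2 → 17.4 kJ/mol.
B (staggered): no non-H gauche contacts → 0.0 kJ/mol.
B has the lowest total (0.0 kJ/mol).

B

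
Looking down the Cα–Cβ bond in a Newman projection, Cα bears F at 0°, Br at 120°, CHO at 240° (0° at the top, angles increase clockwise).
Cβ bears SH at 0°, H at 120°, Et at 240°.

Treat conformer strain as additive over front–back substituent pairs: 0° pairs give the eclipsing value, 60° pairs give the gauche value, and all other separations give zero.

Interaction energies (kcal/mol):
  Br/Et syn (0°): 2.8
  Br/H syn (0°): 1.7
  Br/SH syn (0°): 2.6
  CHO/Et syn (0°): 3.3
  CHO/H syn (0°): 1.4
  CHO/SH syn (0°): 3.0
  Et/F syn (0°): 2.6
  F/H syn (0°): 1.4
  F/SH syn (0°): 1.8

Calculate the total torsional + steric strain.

This conformer (eclipsed): F(0°)/SH(0°) eclipsed 1.8; Br(120°)/H(120°) eclipsed 1.7; CHO(240°)/Et(240°) eclipsed 3.3 → 6.8 kcal/mol.

6.8 kcal/mol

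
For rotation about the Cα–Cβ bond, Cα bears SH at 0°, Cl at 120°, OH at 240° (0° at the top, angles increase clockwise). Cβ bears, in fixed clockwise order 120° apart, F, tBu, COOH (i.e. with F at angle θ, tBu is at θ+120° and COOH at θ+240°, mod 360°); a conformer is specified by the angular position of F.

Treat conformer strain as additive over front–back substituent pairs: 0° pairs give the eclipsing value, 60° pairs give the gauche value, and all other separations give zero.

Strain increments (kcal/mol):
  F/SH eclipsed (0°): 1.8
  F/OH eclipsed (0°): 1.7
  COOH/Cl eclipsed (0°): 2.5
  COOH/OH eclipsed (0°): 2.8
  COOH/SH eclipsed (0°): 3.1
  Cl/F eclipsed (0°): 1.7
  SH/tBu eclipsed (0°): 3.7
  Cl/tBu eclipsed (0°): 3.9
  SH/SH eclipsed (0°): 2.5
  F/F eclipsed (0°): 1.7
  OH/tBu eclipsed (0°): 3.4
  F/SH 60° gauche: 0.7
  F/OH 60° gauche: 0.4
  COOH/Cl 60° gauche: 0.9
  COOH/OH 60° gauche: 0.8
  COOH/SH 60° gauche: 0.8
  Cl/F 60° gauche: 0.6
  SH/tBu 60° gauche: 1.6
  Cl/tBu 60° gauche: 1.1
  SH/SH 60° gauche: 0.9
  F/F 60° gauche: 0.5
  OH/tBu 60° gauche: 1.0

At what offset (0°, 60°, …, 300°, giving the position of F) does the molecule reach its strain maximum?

F at 0° is eclipsed. SH at 0° is eclipsed with F at 0° (1.8); Cl at 120° is eclipsed with tBu at 120° (3.9); OH at 240° is eclipsed with COOH at 240° (2.8). Total 8.5 kcal/mol.
F at 60° is staggered. SH at 0° is gauche with F at 60° (0.7); SH at 0° is gauche with COOH at 300° (0.8); Cl at 120° is gauche with F at 60° (0.6); Cl at 120° is gauche with tBu at 180° (1.1); OH at 240° is gauche with tBu at 180° (1.0); OH at 240° is gauche with COOH at 300° (0.8). Total 5.0 kcal/mol.
F at 120° is eclipsed. SH at 0° is eclipsed with COOH at 0° (3.1); Cl at 120° is eclipsed with F at 120° (1.7); OH at 240° is eclipsed with tBu at 240° (3.4). Total 8.2 kcal/mol.
F at 180° is staggered. SH at 0° is gauche with tBu at 300° (1.6); SH at 0° is gauche with COOH at 60° (0.8); Cl at 120° is gauche with F at 180° (0.6); Cl at 120° is gauche with COOH at 60° (0.9); OH at 240° is gauche with F at 180° (0.4); OH at 240° is gauche with tBu at 300° (1.0). Total 5.3 kcal/mol.
F at 240° is eclipsed. SH at 0° is eclipsed with tBu at 0° (3.7); Cl at 120° is eclipsed with COOH at 120° (2.5); OH at 240° is eclipsed with F at 240° (1.7). Total 7.9 kcal/mol.
F at 300° is staggered. SH at 0° is gauche with F at 300° (0.7); SH at 0° is gauche with tBu at 60° (1.6); Cl at 120° is gauche with tBu at 60° (1.1); Cl at 120° is gauche with COOH at 180° (0.9); OH at 240° is gauche with F at 300° (0.4); OH at 240° is gauche with COOH at 180° (0.8). Total 5.5 kcal/mol.
The maximum (8.5 kcal/mol) occurs with F at 0°.

0°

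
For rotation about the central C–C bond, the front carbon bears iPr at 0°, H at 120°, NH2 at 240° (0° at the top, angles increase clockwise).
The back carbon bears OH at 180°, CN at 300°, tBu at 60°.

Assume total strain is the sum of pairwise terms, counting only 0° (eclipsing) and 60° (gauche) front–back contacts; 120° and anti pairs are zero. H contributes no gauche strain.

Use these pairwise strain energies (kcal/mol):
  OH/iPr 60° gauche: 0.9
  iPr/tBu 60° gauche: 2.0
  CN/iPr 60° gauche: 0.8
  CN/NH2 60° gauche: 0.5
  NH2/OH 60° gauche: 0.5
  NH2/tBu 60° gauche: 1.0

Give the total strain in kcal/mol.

3.8 kcal/mol

This conformer (staggered): iPr(0°)/CN(300°) gauche 0.8; iPr(0°)/tBu(60°) gauche 2.0; NH2(240°)/OH(180°) gauche 0.5; NH2(240°)/CN(300°) gauche 0.5 → 3.8 kcal/mol.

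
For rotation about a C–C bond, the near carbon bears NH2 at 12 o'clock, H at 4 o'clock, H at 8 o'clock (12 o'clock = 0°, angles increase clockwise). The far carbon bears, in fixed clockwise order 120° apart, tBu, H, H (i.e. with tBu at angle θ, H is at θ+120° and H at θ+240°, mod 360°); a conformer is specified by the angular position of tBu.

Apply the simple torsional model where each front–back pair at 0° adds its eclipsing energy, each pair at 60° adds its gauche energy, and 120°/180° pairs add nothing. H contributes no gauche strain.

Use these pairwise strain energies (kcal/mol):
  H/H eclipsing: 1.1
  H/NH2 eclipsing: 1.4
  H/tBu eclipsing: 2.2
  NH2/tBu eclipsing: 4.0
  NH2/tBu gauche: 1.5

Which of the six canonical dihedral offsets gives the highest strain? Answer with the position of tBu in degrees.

tBu at 0° (eclipsed): NH2(0°)/tBu(0°) eclipsed 4.0; H(120°)/H(120°) eclipsed 1.1; H(240°)/H(240°) eclipsed 1.1 → 6.2 kcal/mol.
tBu at 60° (staggered): NH2(0°)/tBu(60°) gauche 1.5 → 1.5 kcal/mol.
tBu at 120° (eclipsed): NH2(0°)/H(0°) eclipsed 1.4; H(120°)/tBu(120°) eclipsed 2.2; H(240°)/H(240°) eclipsed 1.1 → 4.7 kcal/mol.
tBu at 180° (staggered): no non-H gauche contacts → 0.0 kcal/mol.
tBu at 240° (eclipsed): NH2(0°)/H(0°) eclipsed 1.4; H(120°)/H(120°) eclipsed 1.1; H(240°)/tBu(240°) eclipsed 2.2 → 4.7 kcal/mol.
tBu at 300° (staggered): NH2(0°)/tBu(300°) gauche 1.5 → 1.5 kcal/mol.
The maximum (6.2 kcal/mol) occurs with tBu at 0°.

0°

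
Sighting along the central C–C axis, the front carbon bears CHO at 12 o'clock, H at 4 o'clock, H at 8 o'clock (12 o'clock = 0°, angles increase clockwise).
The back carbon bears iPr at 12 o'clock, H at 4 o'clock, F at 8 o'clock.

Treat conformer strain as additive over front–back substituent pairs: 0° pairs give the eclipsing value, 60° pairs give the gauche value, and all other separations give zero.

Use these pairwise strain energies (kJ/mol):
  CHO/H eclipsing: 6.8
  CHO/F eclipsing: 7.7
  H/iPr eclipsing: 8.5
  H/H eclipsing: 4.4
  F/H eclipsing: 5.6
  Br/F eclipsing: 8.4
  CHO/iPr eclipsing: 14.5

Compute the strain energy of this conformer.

This conformer (eclipsed): CHO–iPr eclipsed, H–H eclipsed, H–F eclipsed; 14.5 + 4.4 + 5.6 = 24.5 kJ/mol.

24.5 kJ/mol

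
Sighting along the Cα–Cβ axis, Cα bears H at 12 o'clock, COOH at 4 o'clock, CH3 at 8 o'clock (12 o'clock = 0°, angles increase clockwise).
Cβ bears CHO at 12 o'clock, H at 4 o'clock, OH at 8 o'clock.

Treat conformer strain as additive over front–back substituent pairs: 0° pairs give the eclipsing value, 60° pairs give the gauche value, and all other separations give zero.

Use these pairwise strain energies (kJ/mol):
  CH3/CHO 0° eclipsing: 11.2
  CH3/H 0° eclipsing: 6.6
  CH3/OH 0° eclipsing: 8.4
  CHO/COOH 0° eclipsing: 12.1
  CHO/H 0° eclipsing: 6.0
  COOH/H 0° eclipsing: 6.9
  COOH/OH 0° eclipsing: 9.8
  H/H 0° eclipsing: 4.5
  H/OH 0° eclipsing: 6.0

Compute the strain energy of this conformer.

21.3 kJ/mol

This conformer (eclipsed): H–CHO eclipsed, COOH–H eclipsed, CH3–OH eclipsed; 6.0 + 6.9 + 8.4 = 21.3 kJ/mol.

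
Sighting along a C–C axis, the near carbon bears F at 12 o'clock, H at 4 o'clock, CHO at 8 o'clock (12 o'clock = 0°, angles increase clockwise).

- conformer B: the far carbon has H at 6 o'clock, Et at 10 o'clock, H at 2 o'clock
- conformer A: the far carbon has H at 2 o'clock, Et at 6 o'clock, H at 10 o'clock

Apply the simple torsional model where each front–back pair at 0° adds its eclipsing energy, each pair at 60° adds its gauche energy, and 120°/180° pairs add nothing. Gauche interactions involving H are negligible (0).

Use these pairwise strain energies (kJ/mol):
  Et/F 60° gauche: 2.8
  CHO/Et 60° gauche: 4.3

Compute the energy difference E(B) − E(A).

B is staggered. F at 0° is gauche with Et at 300° (2.8); CHO at 240° is gauche with Et at 300° (4.3). Total 7.1 kJ/mol.
A is staggered. CHO at 240° is gauche with Et at 180° (4.3). Total 4.3 kJ/mol.
E(B) − E(A) = 7.1 − 4.3 = +2.8 kJ/mol.

+2.8 kJ/mol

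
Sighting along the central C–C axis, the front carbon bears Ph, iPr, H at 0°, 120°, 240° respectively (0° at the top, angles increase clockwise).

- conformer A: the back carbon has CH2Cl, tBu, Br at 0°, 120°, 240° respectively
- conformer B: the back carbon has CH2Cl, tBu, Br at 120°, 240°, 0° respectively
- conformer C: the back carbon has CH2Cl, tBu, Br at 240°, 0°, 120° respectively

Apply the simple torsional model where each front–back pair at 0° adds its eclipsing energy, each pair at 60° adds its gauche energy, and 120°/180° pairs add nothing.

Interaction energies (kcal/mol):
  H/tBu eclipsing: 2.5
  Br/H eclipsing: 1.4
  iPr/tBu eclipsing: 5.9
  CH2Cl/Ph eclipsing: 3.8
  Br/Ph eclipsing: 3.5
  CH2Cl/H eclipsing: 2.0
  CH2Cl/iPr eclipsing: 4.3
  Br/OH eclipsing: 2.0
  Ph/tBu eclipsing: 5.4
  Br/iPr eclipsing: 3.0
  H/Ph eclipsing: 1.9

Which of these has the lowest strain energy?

B

A (eclipsed): Ph(0°)/CH2Cl(0°) eclipsed 3.8; iPr(120°)/tBu(120°) eclipsed 5.9; H(240°)/Br(240°) eclipsed 1.4 → 11.1 kcal/mol.
B (eclipsed): Ph(0°)/Br(0°) eclipsed 3.5; iPr(120°)/CH2Cl(120°) eclipsed 4.3; H(240°)/tBu(240°) eclipsed 2.5 → 10.3 kcal/mol.
C (eclipsed): Ph(0°)/tBu(0°) eclipsed 5.4; iPr(120°)/Br(120°) eclipsed 3.0; H(240°)/CH2Cl(240°) eclipsed 2.0 → 10.4 kcal/mol.
B has the lowest total (10.3 kcal/mol).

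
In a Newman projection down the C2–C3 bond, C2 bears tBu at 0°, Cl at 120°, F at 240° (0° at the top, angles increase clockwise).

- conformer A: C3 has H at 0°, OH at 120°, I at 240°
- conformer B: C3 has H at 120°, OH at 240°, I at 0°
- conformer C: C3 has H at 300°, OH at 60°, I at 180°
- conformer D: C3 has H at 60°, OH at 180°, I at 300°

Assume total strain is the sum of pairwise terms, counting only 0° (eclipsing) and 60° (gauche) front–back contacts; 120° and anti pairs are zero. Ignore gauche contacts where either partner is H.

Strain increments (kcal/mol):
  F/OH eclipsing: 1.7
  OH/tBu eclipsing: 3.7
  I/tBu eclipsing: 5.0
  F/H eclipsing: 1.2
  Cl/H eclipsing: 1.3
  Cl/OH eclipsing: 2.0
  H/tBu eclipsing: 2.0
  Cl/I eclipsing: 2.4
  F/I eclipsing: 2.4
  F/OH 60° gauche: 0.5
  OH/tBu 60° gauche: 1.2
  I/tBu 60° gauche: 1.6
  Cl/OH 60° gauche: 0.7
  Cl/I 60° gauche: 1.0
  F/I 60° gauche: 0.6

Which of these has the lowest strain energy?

D

A (eclipsed): tBu(0°)/H(0°) eclipsed 2.0; Cl(120°)/OH(120°) eclipsed 2.0; F(240°)/I(240°) eclipsed 2.4 → 6.4 kcal/mol.
B (eclipsed): tBu(0°)/I(0°) eclipsed 5.0; Cl(120°)/H(120°) eclipsed 1.3; F(240°)/OH(240°) eclipsed 1.7 → 8.0 kcal/mol.
C (staggered): tBu(0°)/OH(60°) gauche 1.2; Cl(120°)/OH(60°) gauche 0.7; Cl(120°)/I(180°) gauche 1.0; F(240°)/I(180°) gauche 0.6 → 3.5 kcal/mol.
D (staggered): tBu(0°)/I(300°) gauche 1.6; Cl(120°)/OH(180°) gauche 0.7; F(240°)/OH(180°) gauche 0.5; F(240°)/I(300°) gauche 0.6 → 3.4 kcal/mol.
D has the lowest total (3.4 kcal/mol).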